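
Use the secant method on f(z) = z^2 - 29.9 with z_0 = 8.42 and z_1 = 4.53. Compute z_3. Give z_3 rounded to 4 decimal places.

5.4886

f(z_0) = 40.996400, f(z_1) = -9.379100
z_2 = 4.530000 - (-9.379100)·(4.530000 - 8.420000)/(-9.379100 - (40.996400)) = 5.254255; f(z_2) = -2.292806
z_3 = 5.254255 - (-2.292806)·(5.254255 - 4.530000)/(-2.292806 - (-9.379100)) = 5.488591; f(z_3) = 0.224633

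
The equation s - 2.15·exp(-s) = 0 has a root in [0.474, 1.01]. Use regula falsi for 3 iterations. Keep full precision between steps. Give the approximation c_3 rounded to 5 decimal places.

f(0.474000) = -0.864391, f(1.010000) = 0.226929
step 1: c = 0.898544, f(c) = 0.023146 > 0 → new bracket [0.474000, 0.898544]
step 2: c = 0.887473, f(c) = 0.002328 > 0 → new bracket [0.474000, 0.887473]
step 3: c = 0.886362, f(c) = 0.000234 > 0 → new bracket [0.474000, 0.886362]

0.88636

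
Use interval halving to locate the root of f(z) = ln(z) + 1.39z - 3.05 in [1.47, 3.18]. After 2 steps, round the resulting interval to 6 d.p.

[1.470000, 1.897500]

f(1.470000) = -0.621438, f(3.180000) = 2.527081 (opposite signs)
step 1: m = 2.325000, f(m) = 1.025470 > 0 → root in [1.470000, 2.325000]
step 2: m = 1.897500, f(m) = 0.228062 > 0 → root in [1.470000, 1.897500]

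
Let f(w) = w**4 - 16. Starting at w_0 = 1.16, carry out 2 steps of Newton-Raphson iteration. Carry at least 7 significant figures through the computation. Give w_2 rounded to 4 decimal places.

f'(w) = 4w**3
w_0 = 1.160000: f = -14.189361, f' = 6.243584 → w_1 = 1.160000 - (-14.189361)/(6.243584) = 3.432631
w_1 = 3.432631: f = 122.837993, f' = 161.786111 → w_2 = 3.432631 - (122.837993)/(161.786111) = 2.673369

2.6734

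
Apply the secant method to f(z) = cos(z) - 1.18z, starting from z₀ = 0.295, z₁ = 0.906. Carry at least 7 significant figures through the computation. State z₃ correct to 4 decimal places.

f(z_0) = 0.608702, f(z_1) = -0.452181
z_2 = 0.906000 - (-0.452181)·(0.906000 - 0.295000)/(-0.452181 - (0.608702)) = 0.645573; f(z_2) = 0.036979
z_3 = 0.645573 - (0.036979)·(0.645573 - 0.906000)/(0.036979 - (-0.452181)) = 0.665260; f(z_3) = 0.001749

0.6653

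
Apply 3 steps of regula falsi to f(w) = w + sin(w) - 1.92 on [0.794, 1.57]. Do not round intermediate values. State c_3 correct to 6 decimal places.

1.051916

f(0.794000) = -0.412837, f(1.570000) = 0.650000
step 1: c = 1.095421, f(c) = 0.064542 > 0 → new bracket [0.794000, 1.095421]
step 2: c = 1.054669, f(c) = 0.004405 > 0 → new bracket [0.794000, 1.054669]
step 3: c = 1.051916, f(c) = 0.000292 > 0 → new bracket [0.794000, 1.051916]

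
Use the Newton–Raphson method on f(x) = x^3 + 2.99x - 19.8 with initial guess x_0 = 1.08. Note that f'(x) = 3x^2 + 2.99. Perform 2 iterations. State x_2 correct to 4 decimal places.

x_0 = 1.080000: f = -15.311088, f' = 6.489200 → x_1 = 1.080000 - (-15.311088)/(6.489200) = 3.439472
x_1 = 3.439472: f = 31.172877, f' = 38.479910 → x_2 = 3.439472 - (31.172877)/(38.479910) = 2.629365

2.6294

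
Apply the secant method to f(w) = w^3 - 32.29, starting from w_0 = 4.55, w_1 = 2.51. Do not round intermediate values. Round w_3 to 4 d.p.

3.2484

f(w_0) = 61.906375, f(w_1) = -16.476749
w_2 = 2.510000 - (-16.476749)·(2.510000 - 4.550000)/(-16.476749 - (61.906375)) = 2.938824; f(w_2) = -6.908297
w_3 = 2.938824 - (-6.908297)·(2.938824 - 2.510000)/(-6.908297 - (-16.476749)) = 3.248429; f(w_3) = 1.988381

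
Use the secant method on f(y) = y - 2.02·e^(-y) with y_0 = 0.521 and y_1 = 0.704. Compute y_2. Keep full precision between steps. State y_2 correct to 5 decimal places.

0.84477

Secant update: y_(k+1) = y_k − f(y_k)·(y_k − y_(k-1))/(f(y_k) − f(y_(k-1))).
f(y_0) = -0.678731, f(y_1) = -0.295098
y_2 = 0.704000 - (-0.295098)·(0.704000 - 0.521000)/(-0.295098 - (-0.678731)) = 0.844767; f(y_2) = -0.023141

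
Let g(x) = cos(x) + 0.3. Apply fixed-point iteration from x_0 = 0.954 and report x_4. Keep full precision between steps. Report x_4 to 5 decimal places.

x_1 = g(0.954000) = 0.878425
x_2 = g(0.878425) = 0.938364
x_3 = g(0.938364) = 0.891108
x_4 = g(0.891108) = 0.928551

0.92855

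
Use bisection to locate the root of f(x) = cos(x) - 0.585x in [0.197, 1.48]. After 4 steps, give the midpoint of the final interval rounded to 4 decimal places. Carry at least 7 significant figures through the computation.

0.9588

f(0.197000) = 0.865413, f(1.480000) = -0.775128 (opposite signs)
step 1: m = 0.838500, f(m) = 0.178057 > 0 → root in [0.838500, 1.480000]
step 2: m = 1.159250, f(m) = -0.278134 < 0 → root in [0.838500, 1.159250]
step 3: m = 0.998875, f(m) = -0.043093 < 0 → root in [0.838500, 0.998875]
step 4: m = 0.918688, f(m) = 0.069432 > 0 → root in [0.918688, 0.998875]
Midpoint of [0.918688, 0.998875] = 0.958781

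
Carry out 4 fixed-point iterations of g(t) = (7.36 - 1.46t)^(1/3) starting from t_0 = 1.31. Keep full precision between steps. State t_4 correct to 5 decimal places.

1.69623

t_1 = g(1.310000) = 1.759529
t_2 = g(1.759529) = 1.685821
t_3 = g(1.685821) = 1.698349
t_4 = g(1.698349) = 1.696233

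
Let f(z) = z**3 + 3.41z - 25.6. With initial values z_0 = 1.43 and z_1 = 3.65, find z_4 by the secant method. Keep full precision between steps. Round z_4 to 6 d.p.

f(z_0) = -17.799493, f(z_1) = 35.473625
z_2 = 3.650000 - (35.473625)·(3.650000 - 1.430000)/(35.473625 - (-17.799493)) = 2.171741; f(z_2) = -7.951430
z_3 = 2.171741 - (-7.951430)·(2.171741 - 3.650000)/(-7.951430 - (35.473625)) = 2.442421; f(z_3) = -2.701281
z_4 = 2.442421 - (-2.701281)·(2.442421 - 2.171741)/(-2.701281 - (-7.951430)) = 2.581689; f(z_4) = 0.410832

2.581689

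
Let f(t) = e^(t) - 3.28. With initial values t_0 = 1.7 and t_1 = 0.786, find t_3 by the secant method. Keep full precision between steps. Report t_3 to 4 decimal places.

f(t_0) = 2.193947, f(t_1) = -1.085400
t_2 = 0.786000 - (-1.085400)·(0.786000 - 1.700000)/(-1.085400 - (2.193947)) = 1.088516; f(t_2) = -0.310136
t_3 = 1.088516 - (-0.310136)·(1.088516 - 0.786000)/(-0.310136 - (-1.085400)) = 1.209535; f(t_3) = 0.071924

1.2095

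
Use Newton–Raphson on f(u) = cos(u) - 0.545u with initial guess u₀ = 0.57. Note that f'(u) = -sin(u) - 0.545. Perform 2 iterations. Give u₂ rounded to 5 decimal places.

0.99732

u_0 = 0.570000: f = 0.531251, f' = -1.084632 → u_1 = 0.570000 - (0.531251)/(-1.084632) = 1.059798
u_1 = 1.059798: f = -0.088542, f' = -1.417257 → u_2 = 1.059798 - (-0.088542)/(-1.417257) = 0.997324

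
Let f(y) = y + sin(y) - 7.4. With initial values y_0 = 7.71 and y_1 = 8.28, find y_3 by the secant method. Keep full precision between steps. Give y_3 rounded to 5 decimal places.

7.06804

f(y_0) = 1.299653, f(y_1) = 1.790618
y_2 = 8.280000 - (1.790618)·(8.280000 - 7.710000)/(1.790618 - (1.299653)) = 6.201133; f(y_2) = -1.280826
y_3 = 6.201133 - (-1.280826)·(6.201133 - 8.280000)/(-1.280826 - (1.790618)) = 7.068044; f(y_3) = 0.374769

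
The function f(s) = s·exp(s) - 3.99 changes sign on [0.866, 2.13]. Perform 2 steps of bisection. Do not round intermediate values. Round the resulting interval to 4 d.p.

f(0.866000) = -1.931187, f(2.130000) = 13.933666 (opposite signs)
step 1: m = 1.498000, f(m) = 2.710157 > 0 → root in [0.866000, 1.498000]
step 2: m = 1.182000, f(m) = -0.135629 < 0 → root in [1.182000, 1.498000]

[1.1820, 1.4980]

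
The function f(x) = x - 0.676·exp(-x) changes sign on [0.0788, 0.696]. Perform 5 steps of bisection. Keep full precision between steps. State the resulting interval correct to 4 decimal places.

[0.4260, 0.4453]

f(0.078800) = -0.545976, f(0.696000) = 0.358963 (opposite signs)
step 1: m = 0.387400, f(m) = -0.071482 < 0 → root in [0.387400, 0.696000]
step 2: m = 0.541700, f(m) = 0.148431 > 0 → root in [0.387400, 0.541700]
step 3: m = 0.464550, f(m) = 0.039740 > 0 → root in [0.387400, 0.464550]
step 4: m = 0.425975, f(m) = -0.015543 < 0 → root in [0.425975, 0.464550]
step 5: m = 0.445263, f(m) = 0.012179 > 0 → root in [0.425975, 0.445263]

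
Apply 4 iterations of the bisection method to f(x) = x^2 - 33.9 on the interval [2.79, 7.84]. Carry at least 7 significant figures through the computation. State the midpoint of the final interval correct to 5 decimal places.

f(2.790000) = -26.115900, f(7.840000) = 27.565600 (opposite signs)
step 1: m = 5.315000, f(m) = -5.650775 < 0 → root in [5.315000, 7.840000]
step 2: m = 6.577500, f(m) = 9.363506 > 0 → root in [5.315000, 6.577500]
step 3: m = 5.946250, f(m) = 1.457889 > 0 → root in [5.315000, 5.946250]
step 4: m = 5.630625, f(m) = -2.196062 < 0 → root in [5.630625, 5.946250]
Midpoint of [5.630625, 5.946250] = 5.788437

5.78844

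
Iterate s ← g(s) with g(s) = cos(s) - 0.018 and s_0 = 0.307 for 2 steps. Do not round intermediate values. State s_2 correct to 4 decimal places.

0.5756

s_1 = g(0.307000) = 0.935244
s_2 = g(0.935244) = 0.575622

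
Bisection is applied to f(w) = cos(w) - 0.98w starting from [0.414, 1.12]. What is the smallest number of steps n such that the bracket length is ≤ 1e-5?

Initial width b − a = 1.12 − 0.414 = 0.706000.
After n steps the width is (b−a)/2^n; need (b−a)/2^n ≤ 1e-5.
So n ≥ log₂(0.706000/1e-5) = log₂(70600.0000) ≈ 16.1074.
Hence n = 17.

17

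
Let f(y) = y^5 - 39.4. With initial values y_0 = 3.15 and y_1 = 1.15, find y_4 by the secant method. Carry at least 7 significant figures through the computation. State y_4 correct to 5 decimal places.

1.48315

f(y_0) = 270.736420, f(y_1) = -37.388643
y_2 = 1.150000 - (-37.388643)·(1.150000 - 3.150000)/(-37.388643 - (270.736420)) = 1.392685; f(y_2) = -34.160809
y_3 = 1.392685 - (-34.160809)·(1.392685 - 1.150000)/(-34.160809 - (-37.388643)) = 3.961067; f(y_3) = 935.726143
y_4 = 3.961067 - (935.726143)·(3.961067 - 1.392685)/(935.726143 - (-34.160809)) = 1.483147; f(y_4) = -32.223364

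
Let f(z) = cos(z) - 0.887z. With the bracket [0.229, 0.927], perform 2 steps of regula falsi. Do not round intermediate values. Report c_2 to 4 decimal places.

f(0.229000) = 0.770771, f(0.927000) = -0.222013
step 1: c = 0.770909, f(c) = 0.033482 > 0 → new bracket [0.770909, 0.927000]
step 2: c = 0.791364, f(c) = 0.000936 > 0 → new bracket [0.791364, 0.927000]

0.7914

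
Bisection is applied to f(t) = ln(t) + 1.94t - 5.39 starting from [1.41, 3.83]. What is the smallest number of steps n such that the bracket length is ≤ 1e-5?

Initial width b − a = 3.83 − 1.41 = 2.420000.
After n steps the width is (b−a)/2^n; need (b−a)/2^n ≤ 1e-5.
So n ≥ log₂(2.420000/1e-5) = log₂(242000.0000) ≈ 17.8846.
Hence n = 18.

18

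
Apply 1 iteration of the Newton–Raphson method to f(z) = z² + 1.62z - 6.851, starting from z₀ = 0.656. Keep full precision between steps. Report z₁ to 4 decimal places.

2.4834

f'(z) = 2z + 1.62
z_0 = 0.656000: f = -5.357944, f' = 2.932000 → z_1 = 0.656000 - (-5.357944)/(2.932000) = 2.483402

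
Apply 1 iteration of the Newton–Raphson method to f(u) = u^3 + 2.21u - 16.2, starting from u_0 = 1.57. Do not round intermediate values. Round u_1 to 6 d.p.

f'(u) = 3u^2 + 2.21
u_0 = 1.570000: f = -8.860407, f' = 9.604700 → u_1 = 1.570000 - (-8.860407)/(9.604700) = 2.492507

2.492507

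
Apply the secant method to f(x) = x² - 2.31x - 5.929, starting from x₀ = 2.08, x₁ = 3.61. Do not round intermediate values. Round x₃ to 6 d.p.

f(x_0) = -6.407400, f(x_1) = -1.236000
x_2 = 3.610000 - (-1.236000)·(3.610000 - 2.080000)/(-1.236000 - (-6.407400)) = 3.975680; f(x_2) = 0.693213
x_3 = 3.975680 - (0.693213)·(3.975680 - 3.610000)/(0.693213 - (-1.236000)) = 3.844283; f(x_3) = -0.030784

3.844283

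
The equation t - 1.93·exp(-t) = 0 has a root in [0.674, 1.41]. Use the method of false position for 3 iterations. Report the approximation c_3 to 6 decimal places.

f(0.674000) = -0.309655, f(1.410000) = 0.938803
step 1: c = 0.856550, f(c) = 0.037025 > 0 → new bracket [0.674000, 0.856550]
step 2: c = 0.837054, f(c) = 0.001395 > 0 → new bracket [0.674000, 0.837054]
step 3: c = 0.836323, f(c) = 0.000052 > 0 → new bracket [0.674000, 0.836323]

0.836323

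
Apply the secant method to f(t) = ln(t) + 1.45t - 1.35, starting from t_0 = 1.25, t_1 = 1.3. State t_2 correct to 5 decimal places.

f(t_0) = 0.685644, f(t_1) = 0.797364
t_2 = 1.300000 - (0.797364)·(1.300000 - 1.250000)/(0.797364 - (0.685644)) = 0.943144; f(t_2) = -0.040978

0.94314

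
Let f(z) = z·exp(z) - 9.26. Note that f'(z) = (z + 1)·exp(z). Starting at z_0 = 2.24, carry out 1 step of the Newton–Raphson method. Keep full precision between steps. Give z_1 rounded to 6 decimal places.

z_0 = 2.240000: f = 11.781062, f' = 30.434393 → z_1 = 2.240000 - (11.781062)/(30.434393) = 1.852903

1.852903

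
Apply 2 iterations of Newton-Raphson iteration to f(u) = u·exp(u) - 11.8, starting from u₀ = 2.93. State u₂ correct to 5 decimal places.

1.98197

Newton update: u ← u − f(u)/f'(u).
f'(u) = (u + 1)·exp(u)
u_0 = 2.930000: f = 43.071957, f' = 73.599588 → u_1 = 2.930000 - (43.071957)/(73.599588) = 2.344780
u_1 = 2.344780: f = 12.658345, f' = 34.889321 → u_2 = 2.344780 - (12.658345)/(34.889321) = 1.981966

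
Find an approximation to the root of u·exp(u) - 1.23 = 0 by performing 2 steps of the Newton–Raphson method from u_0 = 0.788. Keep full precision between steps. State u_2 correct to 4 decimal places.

0.6454

f'(u) = (u + 1)·exp(u)
u_0 = 0.788000: f = 0.502807, f' = 3.931801 → u_1 = 0.788000 - (0.502807)/(3.931801) = 0.660118
u_1 = 0.660118: f = 0.047341, f' = 3.212362 → u_2 = 0.660118 - (0.047341)/(3.212362) = 0.645381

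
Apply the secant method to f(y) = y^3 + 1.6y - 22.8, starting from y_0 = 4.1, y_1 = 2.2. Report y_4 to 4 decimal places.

f(y_0) = 52.681000, f(y_1) = -8.632000
y_2 = 2.200000 - (-8.632000)·(2.200000 - 4.100000)/(-8.632000 - (52.681000)) = 2.467493; f(y_2) = -3.828626
y_3 = 2.467493 - (-3.828626)·(2.467493 - 2.200000)/(-3.828626 - (-8.632000)) = 2.680704; f(y_3) = 0.753125
y_4 = 2.680704 - (0.753125)·(2.680704 - 2.467493)/(0.753125 - (-3.828626)) = 2.645657; f(y_4) = -0.048665

2.6457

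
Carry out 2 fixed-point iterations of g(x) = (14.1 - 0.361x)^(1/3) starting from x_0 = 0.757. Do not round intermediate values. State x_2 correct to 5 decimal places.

x_1 = g(0.757000) = 2.400158
x_2 = g(2.400158) = 2.365332

2.36533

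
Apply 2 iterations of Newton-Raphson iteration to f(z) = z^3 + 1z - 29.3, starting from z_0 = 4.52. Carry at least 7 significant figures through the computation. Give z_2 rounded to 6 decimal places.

f'(z) = 3z^2 + 1
z_0 = 4.520000: f = 67.565408, f' = 62.291200 → z_1 = 4.520000 - (67.565408)/(62.291200) = 3.435330
z_1 = 3.435330: f = 14.677343, f' = 36.404473 → z_2 = 3.435330 - (14.677343)/(36.404473) = 3.032156

3.032156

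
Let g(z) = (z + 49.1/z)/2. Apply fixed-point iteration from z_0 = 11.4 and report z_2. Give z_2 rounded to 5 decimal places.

z_1 = g(11.400000) = 7.853509
z_2 = g(7.853509) = 7.052746

7.05275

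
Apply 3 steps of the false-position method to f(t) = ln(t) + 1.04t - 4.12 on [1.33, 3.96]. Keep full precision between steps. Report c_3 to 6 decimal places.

2.929246

f(1.330000) = -2.451621, f(3.960000) = 1.374644
step 1: c = 3.015132, f(c) = 0.119381 > 0 → new bracket [1.330000, 3.015132]
step 2: c = 2.936885, f(c) = 0.011710 > 0 → new bracket [1.330000, 2.936885]
step 3: c = 2.929246, f(c) = 0.001161 > 0 → new bracket [1.330000, 2.929246]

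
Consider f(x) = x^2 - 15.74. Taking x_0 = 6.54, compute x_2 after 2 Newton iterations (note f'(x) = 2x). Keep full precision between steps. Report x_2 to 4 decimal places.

Newton update: x ← x − f(x)/f'(x).
x_0 = 6.540000: f = 27.031600, f' = 13.080000 → x_1 = 6.540000 - (27.031600)/(13.080000) = 4.473364
x_1 = 4.473364: f = 4.270985, f' = 8.946728 → x_2 = 4.473364 - (4.270985)/(8.946728) = 3.995984

3.9960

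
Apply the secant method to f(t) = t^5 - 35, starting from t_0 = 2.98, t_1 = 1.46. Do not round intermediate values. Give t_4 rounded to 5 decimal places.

Secant update: t_(k+1) = t_k − f(t_k)·(t_k − t_(k-1))/(f(t_k) − f(t_(k-1))).
f(t_0) = 200.007282, f(t_1) = -28.366171
t_2 = 1.460000 - (-28.366171)·(1.460000 - 2.980000)/(-28.366171 - (200.007282)) = 1.648799; f(t_2) = -22.814650
t_3 = 1.648799 - (-22.814650)·(1.648799 - 1.460000)/(-22.814650 - (-28.366171)) = 2.424689; f(t_3) = 48.807025
t_4 = 2.424689 - (48.807025)·(2.424689 - 1.648799)/(48.807025 - (-22.814650)) = 1.895954; f(t_4) = -10.501540

1.89595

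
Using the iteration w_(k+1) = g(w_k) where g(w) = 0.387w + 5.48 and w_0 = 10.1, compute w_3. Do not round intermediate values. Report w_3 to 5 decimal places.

w_1 = g(10.100000) = 9.388700
w_2 = g(9.388700) = 9.113427
w_3 = g(9.113427) = 9.006896

9.00690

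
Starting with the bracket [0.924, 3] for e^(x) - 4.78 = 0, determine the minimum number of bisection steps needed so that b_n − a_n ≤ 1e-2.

8

Initial width b − a = 3 − 0.924 = 2.076000.
After n steps the width is (b−a)/2^n; need (b−a)/2^n ≤ 1e-2.
So n ≥ log₂(2.076000/1e-2) = log₂(207.6000) ≈ 7.6977.
Hence n = 8.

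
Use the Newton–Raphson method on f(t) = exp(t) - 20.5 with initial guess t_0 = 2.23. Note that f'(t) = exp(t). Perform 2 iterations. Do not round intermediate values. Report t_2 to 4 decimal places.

3.0954

t_0 = 2.230000: f = -11.200134, f' = 9.299866 → t_1 = 2.230000 - (-11.200134)/(9.299866) = 3.434333
t_1 = 3.434333: f = 10.510716, f' = 31.010716 → t_2 = 3.434333 - (10.510716)/(31.010716) = 3.095395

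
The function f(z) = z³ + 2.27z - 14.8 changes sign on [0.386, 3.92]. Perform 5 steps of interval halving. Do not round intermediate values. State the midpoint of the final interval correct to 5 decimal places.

f(0.386000) = -13.866268, f(3.920000) = 54.334688 (opposite signs)
step 1: m = 2.153000, f(m) = 0.067346 > 0 → root in [0.386000, 2.153000]
step 2: m = 1.269500, f(m) = -9.872270 < 0 → root in [1.269500, 2.153000]
step 3: m = 1.711250, f(m) = -5.904278 < 0 → root in [1.711250, 2.153000]
step 4: m = 1.932125, f(m) = -3.201247 < 0 → root in [1.932125, 2.153000]
step 5: m = 2.042562, f(m) = -1.641687 < 0 → root in [2.042562, 2.153000]
Midpoint of [2.042562, 2.153000] = 2.097781

2.09778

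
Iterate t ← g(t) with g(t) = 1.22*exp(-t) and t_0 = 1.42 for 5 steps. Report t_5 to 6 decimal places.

t_1 = g(1.420000) = 0.294891
t_2 = g(0.294891) = 0.908427
t_3 = g(0.908427) = 0.491852
t_4 = g(0.491852) = 0.746021
t_5 = g(0.746021) = 0.578585

0.578585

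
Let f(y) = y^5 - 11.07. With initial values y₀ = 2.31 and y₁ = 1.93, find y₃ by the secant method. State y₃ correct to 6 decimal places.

1.664692

f(y_0) = 54.704855, f(y_1) = 15.708518
y_2 = 1.930000 - (15.708518)·(1.930000 - 2.310000)/(15.708518 - (54.704855)) = 1.776928; f(y_2) = 6.645339
y_3 = 1.776928 - (6.645339)·(1.776928 - 1.930000)/(6.645339 - (15.708518)) = 1.664692; f(y_3) = 1.714095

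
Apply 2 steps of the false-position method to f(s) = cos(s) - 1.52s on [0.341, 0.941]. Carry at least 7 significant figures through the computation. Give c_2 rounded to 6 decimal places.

0.556994

f(0.341000) = 0.424101, f(0.941000) = -0.841340
step 1: c = 0.542084, f(c) = 0.032667 > 0 → new bracket [0.542084, 0.941000]
step 2: c = 0.556994, f(c) = 0.002217 > 0 → new bracket [0.556994, 0.941000]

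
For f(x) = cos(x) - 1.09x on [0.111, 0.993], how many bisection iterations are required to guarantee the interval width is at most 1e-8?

Initial width b − a = 0.993 − 0.111 = 0.882000.
After n steps the width is (b−a)/2^n; need (b−a)/2^n ≤ 1e-8.
So n ≥ log₂(0.882000/1e-8) = log₂(88200000.0000) ≈ 26.3943.
Hence n = 27.

27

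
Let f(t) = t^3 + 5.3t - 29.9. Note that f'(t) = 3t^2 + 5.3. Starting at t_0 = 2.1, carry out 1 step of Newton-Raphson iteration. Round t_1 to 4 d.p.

t_0 = 2.100000: f = -9.509000, f' = 18.530000 → t_1 = 2.100000 - (-9.509000)/(18.530000) = 2.613168

2.6132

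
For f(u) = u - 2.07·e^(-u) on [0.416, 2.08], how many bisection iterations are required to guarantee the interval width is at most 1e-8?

28

Initial width b − a = 2.08 − 0.416 = 1.664000.
After n steps the width is (b−a)/2^n; need (b−a)/2^n ≤ 1e-8.
So n ≥ log₂(1.664000/1e-8) = log₂(166400000.0000) ≈ 27.3101.
Hence n = 28.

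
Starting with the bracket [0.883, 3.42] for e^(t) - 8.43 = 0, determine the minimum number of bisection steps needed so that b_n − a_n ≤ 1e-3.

Initial width b − a = 3.42 − 0.883 = 2.537000.
After n steps the width is (b−a)/2^n; need (b−a)/2^n ≤ 1e-3.
So n ≥ log₂(2.537000/1e-3) = log₂(2537.0000) ≈ 11.3089.
Hence n = 12.

12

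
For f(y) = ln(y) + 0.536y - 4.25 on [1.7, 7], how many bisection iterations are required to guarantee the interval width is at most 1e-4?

16

Initial width b − a = 7 − 1.7 = 5.300000.
After n steps the width is (b−a)/2^n; need (b−a)/2^n ≤ 1e-4.
So n ≥ log₂(5.300000/1e-4) = log₂(53000.0000) ≈ 15.6937.
Hence n = 16.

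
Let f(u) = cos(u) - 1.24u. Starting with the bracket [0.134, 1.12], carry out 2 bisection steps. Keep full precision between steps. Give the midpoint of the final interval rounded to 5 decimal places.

0.75025

f(0.134000) = 0.824875, f(1.120000) = -0.953118 (opposite signs)
step 1: m = 0.627000, f(m) = 0.032311 > 0 → root in [0.627000, 1.120000]
step 2: m = 0.873500, f(m) = -0.440993 < 0 → root in [0.627000, 0.873500]
Midpoint of [0.627000, 0.873500] = 0.750250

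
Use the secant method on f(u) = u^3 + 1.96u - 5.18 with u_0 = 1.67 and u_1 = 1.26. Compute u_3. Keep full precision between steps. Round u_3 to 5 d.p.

f(u_0) = 2.750663, f(u_1) = -0.710024
u_2 = 1.260000 - (-0.710024)·(1.260000 - 1.670000)/(-0.710024 - (2.750663)) = 1.344119; f(u_2) = -0.117166
u_3 = 1.344119 - (-0.117166)·(1.344119 - 1.260000)/(-0.117166 - (-0.710024)) = 1.360743; f(u_3) = 0.006640

1.36074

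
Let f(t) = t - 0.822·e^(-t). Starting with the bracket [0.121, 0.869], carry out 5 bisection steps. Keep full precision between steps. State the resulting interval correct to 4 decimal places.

f(0.121000) = -0.607320, f(0.869000) = 0.524277 (opposite signs)
step 1: m = 0.495000, f(m) = -0.006067 < 0 → root in [0.495000, 0.869000]
step 2: m = 0.682000, f(m) = 0.266393 > 0 → root in [0.495000, 0.682000]
step 3: m = 0.588500, f(m) = 0.132159 > 0 → root in [0.495000, 0.588500]
step 4: m = 0.541750, f(m) = 0.063568 > 0 → root in [0.495000, 0.541750]
step 5: m = 0.518375, f(m) = 0.028884 > 0 → root in [0.495000, 0.518375]

[0.4950, 0.5184]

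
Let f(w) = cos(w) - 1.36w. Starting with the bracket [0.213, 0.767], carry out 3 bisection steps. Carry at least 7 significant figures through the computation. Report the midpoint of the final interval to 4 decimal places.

f(0.213000) = 0.687721, f(0.767000) = -0.323124 (opposite signs)
step 1: m = 0.490000, f(m) = 0.215933 > 0 → root in [0.490000, 0.767000]
step 2: m = 0.628500, f(m) = -0.045850 < 0 → root in [0.490000, 0.628500]
step 3: m = 0.559250, f(m) = 0.087073 > 0 → root in [0.559250, 0.628500]
Midpoint of [0.559250, 0.628500] = 0.593875

0.5939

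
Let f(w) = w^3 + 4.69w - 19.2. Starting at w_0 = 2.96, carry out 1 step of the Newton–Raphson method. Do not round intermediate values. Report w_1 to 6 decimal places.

f'(w) = 3w^2 + 4.69
w_0 = 2.960000: f = 20.616736, f' = 30.974800 → w_1 = 2.960000 - (20.616736)/(30.974800) = 2.294403

2.294403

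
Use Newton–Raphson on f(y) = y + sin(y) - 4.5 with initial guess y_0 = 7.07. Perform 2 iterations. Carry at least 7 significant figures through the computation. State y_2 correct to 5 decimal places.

Newton update: y ← y − f(y)/f'(y).
f'(y) = 1 + cos(y)
y_0 = 7.070000: f = 3.278108, f' = 1.706104 → y_1 = 7.070000 - (3.278108)/(1.706104) = 5.148601
y_1 = 5.148601: f = -0.257758, f' = 1.422509 → y_2 = 5.148601 - (-0.257758)/(1.422509) = 5.329800

5.32980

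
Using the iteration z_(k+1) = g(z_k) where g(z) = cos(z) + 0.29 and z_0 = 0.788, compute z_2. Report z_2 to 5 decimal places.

z_1 = g(0.788000) = 0.995265
z_2 = g(0.995265) = 0.834281

0.83428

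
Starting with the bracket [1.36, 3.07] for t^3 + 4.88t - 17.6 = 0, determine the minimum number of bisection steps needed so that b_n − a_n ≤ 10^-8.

Initial width b − a = 3.07 − 1.36 = 1.710000.
After n steps the width is (b−a)/2^n; need (b−a)/2^n ≤ 10^-8.
So n ≥ log₂(1.710000/10^-8) = log₂(171000000.0000) ≈ 27.3494.
Hence n = 28.

28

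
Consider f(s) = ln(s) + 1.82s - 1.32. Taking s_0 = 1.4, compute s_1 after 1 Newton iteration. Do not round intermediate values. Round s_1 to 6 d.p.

Newton update: s ← s − f(s)/f'(s).
f'(s) = 1/s + 1.82
s_0 = 1.400000: f = 1.564472, f' = 2.534286 → s_1 = 1.400000 - (1.564472)/(2.534286) = 0.782677

0.782677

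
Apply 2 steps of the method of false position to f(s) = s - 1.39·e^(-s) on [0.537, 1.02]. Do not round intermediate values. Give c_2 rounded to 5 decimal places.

0.69458

False-position update: c = (a·f(b) − b·f(a))/(f(b) − f(a)); replace the endpoint whose sign matches f(c).
f(0.537000) = -0.275454, f(1.020000) = 0.518773
step 1: c = 0.704514, f(c) = 0.017369 > 0 → new bracket [0.537000, 0.704514]
step 2: c = 0.694578, f(c) = 0.000571 > 0 → new bracket [0.537000, 0.694578]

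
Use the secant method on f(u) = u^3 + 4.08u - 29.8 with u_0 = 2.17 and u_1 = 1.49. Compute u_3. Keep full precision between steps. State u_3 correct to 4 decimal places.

2.5531

Secant update: u_(k+1) = u_k − f(u_k)·(u_k − u_(k-1))/(f(u_k) − f(u_(k-1))).
f(u_0) = -10.728087, f(u_1) = -20.412851
u_2 = 1.490000 - (-20.412851)·(1.490000 - 2.170000)/(-20.412851 - (-10.728087)) = 2.923255; f(u_2) = 7.107328
u_3 = 2.923255 - (7.107328)·(2.923255 - 1.490000)/(7.107328 - (-20.412851)) = 2.553104; f(u_3) = -2.741325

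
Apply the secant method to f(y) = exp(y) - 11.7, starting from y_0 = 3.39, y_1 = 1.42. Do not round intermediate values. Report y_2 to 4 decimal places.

f(y_0) = 17.965952, f(y_1) = -7.562880
y_2 = 1.420000 - (-7.562880)·(1.420000 - 3.390000)/(-7.562880 - (17.965952)) = 2.003610; f(y_2) = -4.284224

2.0036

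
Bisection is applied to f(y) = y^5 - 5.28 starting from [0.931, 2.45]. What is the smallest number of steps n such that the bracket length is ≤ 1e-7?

24

Initial width b − a = 2.45 − 0.931 = 1.519000.
After n steps the width is (b−a)/2^n; need (b−a)/2^n ≤ 1e-7.
So n ≥ log₂(1.519000/1e-7) = log₂(15190000.0000) ≈ 23.8566.
Hence n = 24.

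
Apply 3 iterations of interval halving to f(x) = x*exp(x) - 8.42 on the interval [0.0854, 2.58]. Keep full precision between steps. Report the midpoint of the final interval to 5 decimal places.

f(0.085400) = -8.326986, f(2.580000) = 25.628616 (opposite signs)
step 1: m = 1.332700, f(m) = -3.367380 < 0 → root in [1.332700, 2.580000]
step 2: m = 1.956350, f(m) = 5.418167 > 0 → root in [1.332700, 1.956350]
step 3: m = 1.644525, f(m) = 0.096254 > 0 → root in [1.332700, 1.644525]
Midpoint of [1.332700, 1.644525] = 1.488612

1.48861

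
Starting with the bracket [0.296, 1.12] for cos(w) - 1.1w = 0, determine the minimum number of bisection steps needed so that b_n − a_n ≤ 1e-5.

17

Initial width b − a = 1.12 − 0.296 = 0.824000.
After n steps the width is (b−a)/2^n; need (b−a)/2^n ≤ 1e-5.
So n ≥ log₂(0.824000/1e-5) = log₂(82400.0000) ≈ 16.3304.
Hence n = 17.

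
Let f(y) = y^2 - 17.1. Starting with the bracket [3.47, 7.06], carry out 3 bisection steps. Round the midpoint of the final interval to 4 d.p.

f(3.470000) = -5.059100, f(7.060000) = 32.743600 (opposite signs)
step 1: m = 5.265000, f(m) = 10.620225 > 0 → root in [3.470000, 5.265000]
step 2: m = 4.367500, f(m) = 1.975056 > 0 → root in [3.470000, 4.367500]
step 3: m = 3.918750, f(m) = -1.743398 < 0 → root in [3.918750, 4.367500]
Midpoint of [3.918750, 4.367500] = 4.143125

4.1431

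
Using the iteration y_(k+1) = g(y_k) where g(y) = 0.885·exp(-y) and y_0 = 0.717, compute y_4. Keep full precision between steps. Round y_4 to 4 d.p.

y_1 = g(0.717000) = 0.432070
y_2 = g(0.432070) = 0.574510
y_3 = g(0.574510) = 0.498238
y_4 = g(0.498238) = 0.537726

0.5377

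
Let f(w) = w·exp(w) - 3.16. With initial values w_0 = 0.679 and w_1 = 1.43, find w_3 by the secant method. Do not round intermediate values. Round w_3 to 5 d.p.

1.05192

f(w_0) = -1.821077, f(w_1) = 2.815540
w_2 = 1.430000 - (2.815540)·(1.430000 - 0.679000)/(2.815540 - (-1.821077)) = 0.973963; f(w_2) = -0.580540
w_3 = 0.973963 - (-0.580540)·(0.973963 - 1.430000)/(-0.580540 - (2.815540)) = 1.051919; f(w_3) = -0.148206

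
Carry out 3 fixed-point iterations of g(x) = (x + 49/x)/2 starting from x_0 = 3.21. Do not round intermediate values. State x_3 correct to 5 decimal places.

x_1 = g(3.210000) = 9.237399
x_2 = g(9.237399) = 7.270961
x_3 = g(7.270961) = 7.005049

7.00505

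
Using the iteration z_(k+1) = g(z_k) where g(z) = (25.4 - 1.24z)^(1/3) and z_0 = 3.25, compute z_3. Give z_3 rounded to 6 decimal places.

z_1 = g(3.250000) = 2.775033
z_2 = g(2.775033) = 2.800296
z_3 = g(2.800296) = 2.798964

2.798964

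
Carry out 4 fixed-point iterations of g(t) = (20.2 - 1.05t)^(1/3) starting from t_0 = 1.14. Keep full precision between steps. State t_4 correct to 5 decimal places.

t_1 = g(1.140000) = 2.668542
t_2 = g(2.668542) = 2.591195
t_3 = g(2.591195) = 2.595220
t_4 = g(2.595220) = 2.595011

2.59501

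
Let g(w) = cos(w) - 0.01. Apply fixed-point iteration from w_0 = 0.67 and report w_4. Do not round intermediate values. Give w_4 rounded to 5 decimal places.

w_1 = g(0.670000) = 0.773822
w_2 = g(0.773822) = 0.705245
w_3 = g(0.705245) = 0.751453
w_4 = g(0.751453) = 0.720698

0.72070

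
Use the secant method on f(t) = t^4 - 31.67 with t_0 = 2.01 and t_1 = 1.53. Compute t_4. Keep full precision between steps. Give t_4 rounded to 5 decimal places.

Secant update: t_(k+1) = t_k − f(t_k)·(t_k − t_(k-1))/(f(t_k) − f(t_(k-1))).
f(t_0) = -15.347592, f(t_1) = -26.190187
t_2 = 1.530000 - (-26.190187)·(1.530000 - 2.010000)/(-26.190187 - (-15.347592)) = 2.689436; f(t_2) = 20.647205
t_3 = 2.689436 - (20.647205)·(2.689436 - 1.530000)/(20.647205 - (-26.190187)) = 2.178325; f(t_3) = -9.154045
t_4 = 2.178325 - (-9.154045)·(2.178325 - 2.689436)/(-9.154045 - (20.647205)) = 2.335322; f(t_4) = -1.926819

2.33532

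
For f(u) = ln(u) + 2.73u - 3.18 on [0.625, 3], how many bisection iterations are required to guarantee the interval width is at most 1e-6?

22

Initial width b − a = 3 − 0.625 = 2.375000.
After n steps the width is (b−a)/2^n; need (b−a)/2^n ≤ 1e-6.
So n ≥ log₂(2.375000/1e-6) = log₂(2375000.0000) ≈ 21.1795.
Hence n = 22.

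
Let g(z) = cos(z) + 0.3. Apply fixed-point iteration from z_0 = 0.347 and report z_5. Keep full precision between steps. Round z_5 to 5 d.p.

1.03611

z_1 = g(0.347000) = 1.240397
z_2 = g(1.240397) = 0.624421
z_3 = g(0.624421) = 1.111302
z_4 = g(1.111302) = 0.743495
z_5 = g(0.743495) = 1.036107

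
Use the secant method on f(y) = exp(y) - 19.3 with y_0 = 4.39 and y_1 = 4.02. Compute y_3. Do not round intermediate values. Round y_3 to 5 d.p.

Secant update: y_(k+1) = y_k − f(y_k)·(y_k − y_(k-1))/(f(y_k) − f(y_(k-1))).
f(y_0) = 61.340419, f(y_1) = 36.401106
y_2 = 4.020000 - (36.401106)·(4.020000 - 4.390000)/(36.401106 - (61.340419)) = 3.479953; f(y_2) = 13.158186
y_3 = 3.479953 - (13.158186)·(3.479953 - 4.020000)/(13.158186 - (36.401106)) = 3.174223; f(y_3) = 4.608243

3.17422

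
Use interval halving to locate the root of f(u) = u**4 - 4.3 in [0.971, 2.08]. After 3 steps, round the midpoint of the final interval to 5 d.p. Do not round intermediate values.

1.45619

f(0.971000) = -3.411051, f(2.080000) = 14.417737 (opposite signs)
step 1: m = 1.525500, f(m) = 1.115628 > 0 → root in [0.971000, 1.525500]
step 2: m = 1.248250, f(m) = -1.872237 < 0 → root in [1.248250, 1.525500]
step 3: m = 1.386875, f(m) = -0.600447 < 0 → root in [1.386875, 1.525500]
Midpoint of [1.386875, 1.525500] = 1.456187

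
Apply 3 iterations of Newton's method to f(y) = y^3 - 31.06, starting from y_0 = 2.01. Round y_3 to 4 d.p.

f'(y) = 3y^2
y_0 = 2.010000: f = -22.939399, f' = 12.120300 → y_1 = 2.010000 - (-22.939399)/(12.120300) = 3.902643
y_1 = 3.902643: f = 28.379674, f' = 45.691863 → y_2 = 3.902643 - (28.379674)/(45.691863) = 3.281533
y_2 = 3.281533: f = 4.277047, f' = 32.305373 → y_3 = 3.281533 - (4.277047)/(32.305373) = 3.149139

3.1491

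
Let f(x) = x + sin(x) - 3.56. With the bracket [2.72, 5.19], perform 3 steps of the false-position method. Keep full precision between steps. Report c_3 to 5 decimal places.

4.42598

f(2.720000) = -0.430786, f(5.190000) = 0.741904
step 1: c = 3.627350, f(c) = -0.399528 < 0 → new bracket [3.627350, 5.190000]
step 2: c = 4.174314, f(c) = -0.244383 < 0 → new bracket [4.174314, 5.190000]
step 3: c = 4.425981, f(c) = -0.093284 < 0 → new bracket [4.425981, 5.190000]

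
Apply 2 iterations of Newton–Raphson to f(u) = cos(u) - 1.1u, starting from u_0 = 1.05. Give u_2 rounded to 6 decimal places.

f'(u) = -sin(u) - 1.1
u_0 = 1.050000: f = -0.657429, f' = -1.967423 → u_1 = 1.050000 - (-0.657429)/(-1.967423) = 0.715843
u_1 = 0.715843: f = -0.032886, f' = -1.756253 → u_2 = 0.715843 - (-0.032886)/(-1.756253) = 0.697117

0.697117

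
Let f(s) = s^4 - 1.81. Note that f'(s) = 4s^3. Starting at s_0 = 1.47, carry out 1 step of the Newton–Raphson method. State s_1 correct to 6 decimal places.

s_0 = 1.470000: f = 2.859489, f' = 12.706092 → s_1 = 1.470000 - (2.859489)/(12.706092) = 1.244951

1.244951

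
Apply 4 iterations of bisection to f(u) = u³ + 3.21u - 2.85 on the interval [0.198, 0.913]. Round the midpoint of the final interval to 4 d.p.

f(0.198000) = -2.206658, f(0.913000) = 0.841778 (opposite signs)
step 1: m = 0.555500, f(m) = -0.895429 < 0 → root in [0.555500, 0.913000]
step 2: m = 0.734250, f(m) = -0.097206 < 0 → root in [0.734250, 0.913000]
step 3: m = 0.823625, f(m) = 0.352549 > 0 → root in [0.734250, 0.823625]
step 4: m = 0.778938, f(m) = 0.123005 > 0 → root in [0.734250, 0.778938]
Midpoint of [0.734250, 0.778938] = 0.756594

0.7566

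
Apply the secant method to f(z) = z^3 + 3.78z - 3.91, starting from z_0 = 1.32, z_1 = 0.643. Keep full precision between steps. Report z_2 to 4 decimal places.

f(z_0) = 3.379568, f(z_1) = -1.213612
z_2 = 0.643000 - (-1.213612)·(0.643000 - 1.320000)/(-1.213612 - (3.379568)) = 0.821877; f(z_2) = -0.248140

0.8219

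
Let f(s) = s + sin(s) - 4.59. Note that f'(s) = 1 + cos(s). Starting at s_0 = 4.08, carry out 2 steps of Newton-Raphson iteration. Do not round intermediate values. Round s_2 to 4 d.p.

4.9673

Newton update: s ← s − f(s)/f'(s).
s_0 = 4.080000: f = -1.316618, f' = 0.408927 → s_1 = 4.080000 - (-1.316618)/(0.408927) = 7.299692
s_1 = 7.299692: f = 3.559967, f' = 1.526339 → s_2 = 7.299692 - (3.559967)/(1.526339) = 4.967336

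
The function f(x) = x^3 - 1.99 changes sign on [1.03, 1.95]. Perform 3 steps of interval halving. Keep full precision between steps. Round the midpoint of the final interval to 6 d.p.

f(1.030000) = -0.897273, f(1.950000) = 5.424875 (opposite signs)
step 1: m = 1.490000, f(m) = 1.317949 > 0 → root in [1.030000, 1.490000]
step 2: m = 1.260000, f(m) = 0.010376 > 0 → root in [1.030000, 1.260000]
step 3: m = 1.145000, f(m) = -0.488876 < 0 → root in [1.145000, 1.260000]
Midpoint of [1.145000, 1.260000] = 1.202500

1.202500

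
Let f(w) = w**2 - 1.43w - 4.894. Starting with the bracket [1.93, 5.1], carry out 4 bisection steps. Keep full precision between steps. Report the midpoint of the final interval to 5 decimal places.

f(1.930000) = -3.929000, f(5.100000) = 13.823000 (opposite signs)
step 1: m = 3.515000, f(m) = 2.434775 > 0 → root in [1.930000, 3.515000]
step 2: m = 2.722500, f(m) = -1.375169 < 0 → root in [2.722500, 3.515000]
step 3: m = 3.118750, f(m) = 0.372789 > 0 → root in [2.722500, 3.118750]
step 4: m = 2.920625, f(m) = -0.540443 < 0 → root in [2.920625, 3.118750]
Midpoint of [2.920625, 3.118750] = 3.019687

3.01969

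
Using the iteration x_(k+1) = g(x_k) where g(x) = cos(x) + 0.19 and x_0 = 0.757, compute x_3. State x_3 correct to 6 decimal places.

x_1 = g(0.757000) = 0.916900
x_2 = g(0.916900) = 0.798284
x_3 = g(0.798284) = 0.887937

0.887937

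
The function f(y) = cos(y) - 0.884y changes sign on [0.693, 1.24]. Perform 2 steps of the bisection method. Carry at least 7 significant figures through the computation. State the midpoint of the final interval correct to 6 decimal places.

f(0.693000) = 0.156721, f(1.240000) = -0.771364 (opposite signs)
step 1: m = 0.966500, f(m) = -0.286203 < 0 → root in [0.693000, 0.966500]
step 2: m = 0.829750, f(m) = -0.058439 < 0 → root in [0.693000, 0.829750]
Midpoint of [0.693000, 0.829750] = 0.761375

0.761375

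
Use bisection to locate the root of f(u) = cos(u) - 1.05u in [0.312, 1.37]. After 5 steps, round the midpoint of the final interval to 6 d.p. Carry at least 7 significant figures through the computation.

f(0.312000) = 0.624122, f(1.370000) = -1.239050 (opposite signs)
step 1: m = 0.841000, f(m) = -0.216332 < 0 → root in [0.312000, 0.841000]
step 2: m = 0.576500, f(m) = 0.233051 > 0 → root in [0.576500, 0.841000]
step 3: m = 0.708750, f(m) = 0.014989 > 0 → root in [0.708750, 0.841000]
step 4: m = 0.774875, f(m) = -0.099110 < 0 → root in [0.708750, 0.774875]
step 5: m = 0.741812, f(m) = -0.041658 < 0 → root in [0.708750, 0.741812]
Midpoint of [0.708750, 0.741812] = 0.725281

0.725281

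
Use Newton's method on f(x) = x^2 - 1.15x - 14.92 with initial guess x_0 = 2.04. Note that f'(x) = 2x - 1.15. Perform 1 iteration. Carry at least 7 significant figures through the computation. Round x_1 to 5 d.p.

Newton update: x ← x − f(x)/f'(x).
x_0 = 2.040000: f = -13.104400, f' = 2.930000 → x_1 = 2.040000 - (-13.104400)/(2.930000) = 6.512491

6.51249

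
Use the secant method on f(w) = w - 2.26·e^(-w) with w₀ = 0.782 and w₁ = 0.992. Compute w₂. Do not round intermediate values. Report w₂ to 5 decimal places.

0.91236

f(w_0) = -0.251928, f(w_1) = 0.153915
w_2 = 0.992000 - (0.153915)·(0.992000 - 0.782000)/(0.153915 - (-0.251928)) = 0.912358; f(w_2) = 0.004796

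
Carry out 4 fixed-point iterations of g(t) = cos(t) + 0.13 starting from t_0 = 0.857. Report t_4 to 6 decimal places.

0.827243

t_1 = g(0.857000) = 0.784708
t_2 = g(0.784708) = 0.837595
t_3 = g(0.837595) = 0.799252
t_4 = g(0.799252) = 0.827243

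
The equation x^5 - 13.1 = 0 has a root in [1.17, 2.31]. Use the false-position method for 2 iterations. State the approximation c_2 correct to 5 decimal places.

f(1.170000) = -10.907552, f(2.310000) = 52.674855
step 1: c = 1.365567, f(c) = -8.351409 < 0 → new bracket [1.365567, 2.310000]
step 2: c = 1.494812, f(c) = -5.636667 < 0 → new bracket [1.494812, 2.310000]

1.49481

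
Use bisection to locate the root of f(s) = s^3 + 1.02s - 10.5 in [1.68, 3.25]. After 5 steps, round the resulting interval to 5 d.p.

[2.02344, 2.07250]

f(1.680000) = -4.044768, f(3.250000) = 27.143125 (opposite signs)
step 1: m = 2.465000, f(m) = 6.992195 > 0 → root in [1.680000, 2.465000]
step 2: m = 2.072500, f(m) = 0.515869 > 0 → root in [1.680000, 2.072500]
step 3: m = 1.876250, f(m) = -1.981236 < 0 → root in [1.876250, 2.072500]
step 4: m = 1.974375, f(m) = -0.789714 < 0 → root in [1.974375, 2.072500]
step 5: m = 2.023438, f(m) = -0.151535 < 0 → root in [2.023438, 2.072500]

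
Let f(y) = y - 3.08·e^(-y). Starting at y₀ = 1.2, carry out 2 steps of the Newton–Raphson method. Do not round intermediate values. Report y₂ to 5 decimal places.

Newton update: y ← y − f(y)/f'(y).
f'(y) = 1 + 3.08·e^(-y)
y_0 = 1.200000: f = 0.272322, f' = 1.927678 → y_1 = 1.200000 - (0.272322)/(1.927678) = 1.058731
y_1 = 1.058731: f = -0.009709, f' = 2.068439 → y_2 = 1.058731 - (-0.009709)/(2.068439) = 1.063424

1.06342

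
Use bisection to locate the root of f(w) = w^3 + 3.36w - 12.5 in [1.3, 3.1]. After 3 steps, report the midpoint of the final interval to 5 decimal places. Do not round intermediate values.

f(1.300000) = -5.935000, f(3.100000) = 27.707000 (opposite signs)
step 1: m = 2.200000, f(m) = 5.540000 > 0 → root in [1.300000, 2.200000]
step 2: m = 1.750000, f(m) = -1.260625 < 0 → root in [1.750000, 2.200000]
step 3: m = 1.975000, f(m) = 1.839734 > 0 → root in [1.750000, 1.975000]
Midpoint of [1.750000, 1.975000] = 1.862500

1.86250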